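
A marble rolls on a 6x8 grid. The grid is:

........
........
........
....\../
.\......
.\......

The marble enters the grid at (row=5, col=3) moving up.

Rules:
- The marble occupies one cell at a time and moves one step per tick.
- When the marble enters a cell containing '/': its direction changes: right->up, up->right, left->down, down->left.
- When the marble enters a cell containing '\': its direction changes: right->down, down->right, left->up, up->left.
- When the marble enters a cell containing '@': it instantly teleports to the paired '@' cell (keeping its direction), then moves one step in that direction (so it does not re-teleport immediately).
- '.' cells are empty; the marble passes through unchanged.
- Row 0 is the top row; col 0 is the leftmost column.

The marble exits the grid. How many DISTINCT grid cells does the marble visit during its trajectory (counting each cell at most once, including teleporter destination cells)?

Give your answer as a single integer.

Answer: 6

Derivation:
Step 1: enter (5,3), '.' pass, move up to (4,3)
Step 2: enter (4,3), '.' pass, move up to (3,3)
Step 3: enter (3,3), '.' pass, move up to (2,3)
Step 4: enter (2,3), '.' pass, move up to (1,3)
Step 5: enter (1,3), '.' pass, move up to (0,3)
Step 6: enter (0,3), '.' pass, move up to (-1,3)
Step 7: at (-1,3) — EXIT via top edge, pos 3
Distinct cells visited: 6 (path length 6)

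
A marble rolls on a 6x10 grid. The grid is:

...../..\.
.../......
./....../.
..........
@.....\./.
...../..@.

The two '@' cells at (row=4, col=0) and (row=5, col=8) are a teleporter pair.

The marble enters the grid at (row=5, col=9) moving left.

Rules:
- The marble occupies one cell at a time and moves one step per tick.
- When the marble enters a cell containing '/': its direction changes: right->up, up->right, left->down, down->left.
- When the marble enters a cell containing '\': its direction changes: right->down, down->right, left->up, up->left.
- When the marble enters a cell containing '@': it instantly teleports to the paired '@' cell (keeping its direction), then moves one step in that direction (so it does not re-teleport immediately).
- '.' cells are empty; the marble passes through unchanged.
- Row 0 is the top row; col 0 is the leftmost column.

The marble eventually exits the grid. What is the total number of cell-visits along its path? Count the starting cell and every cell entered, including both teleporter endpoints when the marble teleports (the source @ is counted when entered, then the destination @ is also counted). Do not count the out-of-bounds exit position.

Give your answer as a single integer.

Answer: 3

Derivation:
Step 1: enter (5,9), '.' pass, move left to (5,8)
Step 2: enter (5,8), '@' teleport (5,8)->(4,0), also enter (4,0), move left to (4,-1)
Step 3: at (4,-1) — EXIT via left edge, pos 4
Path length (cell visits): 3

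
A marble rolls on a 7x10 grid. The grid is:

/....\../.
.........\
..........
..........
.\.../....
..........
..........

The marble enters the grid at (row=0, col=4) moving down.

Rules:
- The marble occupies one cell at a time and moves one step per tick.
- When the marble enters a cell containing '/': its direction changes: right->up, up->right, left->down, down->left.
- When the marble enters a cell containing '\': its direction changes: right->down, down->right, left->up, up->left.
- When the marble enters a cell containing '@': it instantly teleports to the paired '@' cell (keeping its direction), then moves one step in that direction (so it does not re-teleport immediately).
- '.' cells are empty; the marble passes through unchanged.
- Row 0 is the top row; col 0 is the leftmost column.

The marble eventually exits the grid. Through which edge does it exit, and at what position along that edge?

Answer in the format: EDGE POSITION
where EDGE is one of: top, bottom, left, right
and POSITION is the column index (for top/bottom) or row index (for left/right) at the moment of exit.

Step 1: enter (0,4), '.' pass, move down to (1,4)
Step 2: enter (1,4), '.' pass, move down to (2,4)
Step 3: enter (2,4), '.' pass, move down to (3,4)
Step 4: enter (3,4), '.' pass, move down to (4,4)
Step 5: enter (4,4), '.' pass, move down to (5,4)
Step 6: enter (5,4), '.' pass, move down to (6,4)
Step 7: enter (6,4), '.' pass, move down to (7,4)
Step 8: at (7,4) — EXIT via bottom edge, pos 4

Answer: bottom 4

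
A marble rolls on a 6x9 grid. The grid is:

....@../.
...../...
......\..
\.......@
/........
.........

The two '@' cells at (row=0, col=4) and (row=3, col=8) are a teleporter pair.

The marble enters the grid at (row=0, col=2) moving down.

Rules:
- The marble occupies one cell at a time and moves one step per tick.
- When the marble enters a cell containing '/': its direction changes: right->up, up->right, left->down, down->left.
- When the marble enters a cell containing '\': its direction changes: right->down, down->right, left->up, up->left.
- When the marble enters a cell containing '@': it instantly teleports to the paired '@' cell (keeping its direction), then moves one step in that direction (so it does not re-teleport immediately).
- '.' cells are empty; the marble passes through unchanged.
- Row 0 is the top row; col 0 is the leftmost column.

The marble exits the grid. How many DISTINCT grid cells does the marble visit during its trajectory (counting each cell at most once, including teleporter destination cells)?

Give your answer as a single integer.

Step 1: enter (0,2), '.' pass, move down to (1,2)
Step 2: enter (1,2), '.' pass, move down to (2,2)
Step 3: enter (2,2), '.' pass, move down to (3,2)
Step 4: enter (3,2), '.' pass, move down to (4,2)
Step 5: enter (4,2), '.' pass, move down to (5,2)
Step 6: enter (5,2), '.' pass, move down to (6,2)
Step 7: at (6,2) — EXIT via bottom edge, pos 2
Distinct cells visited: 6 (path length 6)

Answer: 6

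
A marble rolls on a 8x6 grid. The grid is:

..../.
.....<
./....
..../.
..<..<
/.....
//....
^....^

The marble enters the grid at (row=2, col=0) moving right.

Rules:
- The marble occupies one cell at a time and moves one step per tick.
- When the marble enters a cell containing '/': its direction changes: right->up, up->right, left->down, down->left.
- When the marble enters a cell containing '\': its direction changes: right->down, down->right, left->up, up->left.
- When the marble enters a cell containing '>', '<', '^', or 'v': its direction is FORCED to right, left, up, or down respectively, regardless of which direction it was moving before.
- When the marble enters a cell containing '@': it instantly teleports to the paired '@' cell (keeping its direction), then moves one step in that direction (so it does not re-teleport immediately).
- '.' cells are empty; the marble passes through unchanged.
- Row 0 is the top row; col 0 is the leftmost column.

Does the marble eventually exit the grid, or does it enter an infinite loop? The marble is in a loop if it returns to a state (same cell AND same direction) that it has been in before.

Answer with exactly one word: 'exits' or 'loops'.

Step 1: enter (2,0), '.' pass, move right to (2,1)
Step 2: enter (2,1), '/' deflects right->up, move up to (1,1)
Step 3: enter (1,1), '.' pass, move up to (0,1)
Step 4: enter (0,1), '.' pass, move up to (-1,1)
Step 5: at (-1,1) — EXIT via top edge, pos 1

Answer: exits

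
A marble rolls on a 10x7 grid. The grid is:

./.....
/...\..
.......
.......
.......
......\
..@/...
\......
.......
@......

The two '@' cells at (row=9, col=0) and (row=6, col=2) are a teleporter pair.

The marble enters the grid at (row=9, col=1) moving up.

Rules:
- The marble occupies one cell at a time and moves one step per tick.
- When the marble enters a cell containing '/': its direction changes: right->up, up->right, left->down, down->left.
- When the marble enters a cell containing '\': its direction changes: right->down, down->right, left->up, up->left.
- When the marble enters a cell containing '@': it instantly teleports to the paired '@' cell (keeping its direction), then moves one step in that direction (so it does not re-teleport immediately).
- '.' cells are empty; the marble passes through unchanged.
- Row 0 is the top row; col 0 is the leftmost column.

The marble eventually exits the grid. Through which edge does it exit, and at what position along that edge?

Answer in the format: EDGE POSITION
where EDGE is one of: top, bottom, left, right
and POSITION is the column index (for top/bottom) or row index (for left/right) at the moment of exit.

Answer: right 0

Derivation:
Step 1: enter (9,1), '.' pass, move up to (8,1)
Step 2: enter (8,1), '.' pass, move up to (7,1)
Step 3: enter (7,1), '.' pass, move up to (6,1)
Step 4: enter (6,1), '.' pass, move up to (5,1)
Step 5: enter (5,1), '.' pass, move up to (4,1)
Step 6: enter (4,1), '.' pass, move up to (3,1)
Step 7: enter (3,1), '.' pass, move up to (2,1)
Step 8: enter (2,1), '.' pass, move up to (1,1)
Step 9: enter (1,1), '.' pass, move up to (0,1)
Step 10: enter (0,1), '/' deflects up->right, move right to (0,2)
Step 11: enter (0,2), '.' pass, move right to (0,3)
Step 12: enter (0,3), '.' pass, move right to (0,4)
Step 13: enter (0,4), '.' pass, move right to (0,5)
Step 14: enter (0,5), '.' pass, move right to (0,6)
Step 15: enter (0,6), '.' pass, move right to (0,7)
Step 16: at (0,7) — EXIT via right edge, pos 0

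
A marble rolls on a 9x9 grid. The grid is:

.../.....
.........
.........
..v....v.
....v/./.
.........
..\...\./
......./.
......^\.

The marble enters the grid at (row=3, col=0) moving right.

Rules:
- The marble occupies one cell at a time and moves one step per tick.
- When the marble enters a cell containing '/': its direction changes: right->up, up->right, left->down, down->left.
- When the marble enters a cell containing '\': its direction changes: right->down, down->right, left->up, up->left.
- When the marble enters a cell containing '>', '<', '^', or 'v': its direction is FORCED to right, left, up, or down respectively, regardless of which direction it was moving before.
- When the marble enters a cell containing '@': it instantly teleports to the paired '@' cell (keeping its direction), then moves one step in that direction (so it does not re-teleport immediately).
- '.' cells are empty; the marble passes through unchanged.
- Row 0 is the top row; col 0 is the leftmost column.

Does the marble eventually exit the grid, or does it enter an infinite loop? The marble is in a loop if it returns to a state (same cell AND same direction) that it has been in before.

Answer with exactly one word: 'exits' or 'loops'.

Answer: loops

Derivation:
Step 1: enter (3,0), '.' pass, move right to (3,1)
Step 2: enter (3,1), '.' pass, move right to (3,2)
Step 3: enter (3,2), 'v' forces right->down, move down to (4,2)
Step 4: enter (4,2), '.' pass, move down to (5,2)
Step 5: enter (5,2), '.' pass, move down to (6,2)
Step 6: enter (6,2), '\' deflects down->right, move right to (6,3)
Step 7: enter (6,3), '.' pass, move right to (6,4)
Step 8: enter (6,4), '.' pass, move right to (6,5)
Step 9: enter (6,5), '.' pass, move right to (6,6)
Step 10: enter (6,6), '\' deflects right->down, move down to (7,6)
Step 11: enter (7,6), '.' pass, move down to (8,6)
Step 12: enter (8,6), '^' forces down->up, move up to (7,6)
Step 13: enter (7,6), '.' pass, move up to (6,6)
Step 14: enter (6,6), '\' deflects up->left, move left to (6,5)
Step 15: enter (6,5), '.' pass, move left to (6,4)
Step 16: enter (6,4), '.' pass, move left to (6,3)
Step 17: enter (6,3), '.' pass, move left to (6,2)
Step 18: enter (6,2), '\' deflects left->up, move up to (5,2)
Step 19: enter (5,2), '.' pass, move up to (4,2)
Step 20: enter (4,2), '.' pass, move up to (3,2)
Step 21: enter (3,2), 'v' forces up->down, move down to (4,2)
Step 22: at (4,2) dir=down — LOOP DETECTED (seen before)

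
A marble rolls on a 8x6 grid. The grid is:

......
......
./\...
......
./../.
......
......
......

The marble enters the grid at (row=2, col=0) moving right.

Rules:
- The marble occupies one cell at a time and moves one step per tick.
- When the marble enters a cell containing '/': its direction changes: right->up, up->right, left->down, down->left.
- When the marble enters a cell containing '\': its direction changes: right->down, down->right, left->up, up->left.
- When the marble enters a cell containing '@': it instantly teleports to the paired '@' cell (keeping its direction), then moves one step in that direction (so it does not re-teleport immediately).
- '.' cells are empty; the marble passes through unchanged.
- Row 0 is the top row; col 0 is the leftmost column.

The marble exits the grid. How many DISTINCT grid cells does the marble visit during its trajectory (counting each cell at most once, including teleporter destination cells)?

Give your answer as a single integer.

Step 1: enter (2,0), '.' pass, move right to (2,1)
Step 2: enter (2,1), '/' deflects right->up, move up to (1,1)
Step 3: enter (1,1), '.' pass, move up to (0,1)
Step 4: enter (0,1), '.' pass, move up to (-1,1)
Step 5: at (-1,1) — EXIT via top edge, pos 1
Distinct cells visited: 4 (path length 4)

Answer: 4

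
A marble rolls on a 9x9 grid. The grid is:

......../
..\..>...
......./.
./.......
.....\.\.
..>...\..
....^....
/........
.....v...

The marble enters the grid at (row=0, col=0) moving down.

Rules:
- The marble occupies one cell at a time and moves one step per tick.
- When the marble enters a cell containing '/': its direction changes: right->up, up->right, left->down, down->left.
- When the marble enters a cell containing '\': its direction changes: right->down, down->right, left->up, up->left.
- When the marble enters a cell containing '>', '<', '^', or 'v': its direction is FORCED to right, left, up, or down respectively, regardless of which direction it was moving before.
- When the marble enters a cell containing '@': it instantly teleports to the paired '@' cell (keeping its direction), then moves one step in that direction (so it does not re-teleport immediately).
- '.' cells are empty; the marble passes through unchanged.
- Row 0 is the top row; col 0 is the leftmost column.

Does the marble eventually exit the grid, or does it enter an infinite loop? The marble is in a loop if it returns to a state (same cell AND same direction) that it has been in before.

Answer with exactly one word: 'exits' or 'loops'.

Step 1: enter (0,0), '.' pass, move down to (1,0)
Step 2: enter (1,0), '.' pass, move down to (2,0)
Step 3: enter (2,0), '.' pass, move down to (3,0)
Step 4: enter (3,0), '.' pass, move down to (4,0)
Step 5: enter (4,0), '.' pass, move down to (5,0)
Step 6: enter (5,0), '.' pass, move down to (6,0)
Step 7: enter (6,0), '.' pass, move down to (7,0)
Step 8: enter (7,0), '/' deflects down->left, move left to (7,-1)
Step 9: at (7,-1) — EXIT via left edge, pos 7

Answer: exits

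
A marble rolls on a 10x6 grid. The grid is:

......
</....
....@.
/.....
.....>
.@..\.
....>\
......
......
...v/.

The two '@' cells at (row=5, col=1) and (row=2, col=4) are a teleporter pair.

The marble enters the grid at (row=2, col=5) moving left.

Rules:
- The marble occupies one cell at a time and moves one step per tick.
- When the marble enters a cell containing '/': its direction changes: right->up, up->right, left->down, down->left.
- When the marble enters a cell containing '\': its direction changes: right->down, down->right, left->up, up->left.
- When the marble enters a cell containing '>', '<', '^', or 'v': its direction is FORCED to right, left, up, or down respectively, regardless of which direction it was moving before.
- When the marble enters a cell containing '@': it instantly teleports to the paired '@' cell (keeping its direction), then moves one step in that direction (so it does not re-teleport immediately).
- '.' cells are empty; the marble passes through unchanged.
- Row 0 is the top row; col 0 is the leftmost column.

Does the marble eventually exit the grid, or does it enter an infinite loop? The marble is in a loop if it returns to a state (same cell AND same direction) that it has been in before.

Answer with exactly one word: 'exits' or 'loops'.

Step 1: enter (2,5), '.' pass, move left to (2,4)
Step 2: enter (2,4), '@' teleport (2,4)->(5,1), also enter (5,1), move left to (5,0)
Step 3: enter (5,0), '.' pass, move left to (5,-1)
Step 4: at (5,-1) — EXIT via left edge, pos 5

Answer: exits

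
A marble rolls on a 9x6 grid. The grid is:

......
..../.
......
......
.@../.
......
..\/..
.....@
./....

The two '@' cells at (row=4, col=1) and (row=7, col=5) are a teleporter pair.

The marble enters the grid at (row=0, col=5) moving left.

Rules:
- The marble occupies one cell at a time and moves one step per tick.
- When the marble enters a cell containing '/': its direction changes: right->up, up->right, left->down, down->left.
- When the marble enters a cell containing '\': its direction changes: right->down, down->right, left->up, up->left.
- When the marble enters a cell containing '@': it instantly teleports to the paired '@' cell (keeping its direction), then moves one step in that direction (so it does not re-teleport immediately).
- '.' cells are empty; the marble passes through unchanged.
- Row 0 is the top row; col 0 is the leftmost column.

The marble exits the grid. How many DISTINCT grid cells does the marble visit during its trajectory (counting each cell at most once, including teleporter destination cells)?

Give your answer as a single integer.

Answer: 6

Derivation:
Step 1: enter (0,5), '.' pass, move left to (0,4)
Step 2: enter (0,4), '.' pass, move left to (0,3)
Step 3: enter (0,3), '.' pass, move left to (0,2)
Step 4: enter (0,2), '.' pass, move left to (0,1)
Step 5: enter (0,1), '.' pass, move left to (0,0)
Step 6: enter (0,0), '.' pass, move left to (0,-1)
Step 7: at (0,-1) — EXIT via left edge, pos 0
Distinct cells visited: 6 (path length 6)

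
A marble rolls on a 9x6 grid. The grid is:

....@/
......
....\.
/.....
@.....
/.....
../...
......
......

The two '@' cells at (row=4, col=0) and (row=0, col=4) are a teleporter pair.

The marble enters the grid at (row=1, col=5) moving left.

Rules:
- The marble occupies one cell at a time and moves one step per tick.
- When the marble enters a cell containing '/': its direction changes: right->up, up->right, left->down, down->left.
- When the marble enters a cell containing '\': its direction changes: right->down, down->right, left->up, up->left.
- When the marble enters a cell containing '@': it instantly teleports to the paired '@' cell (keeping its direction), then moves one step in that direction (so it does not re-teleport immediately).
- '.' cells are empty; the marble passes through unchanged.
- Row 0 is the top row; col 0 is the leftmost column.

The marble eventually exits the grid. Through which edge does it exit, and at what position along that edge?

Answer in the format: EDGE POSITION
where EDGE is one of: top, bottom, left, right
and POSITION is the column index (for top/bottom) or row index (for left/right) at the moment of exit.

Step 1: enter (1,5), '.' pass, move left to (1,4)
Step 2: enter (1,4), '.' pass, move left to (1,3)
Step 3: enter (1,3), '.' pass, move left to (1,2)
Step 4: enter (1,2), '.' pass, move left to (1,1)
Step 5: enter (1,1), '.' pass, move left to (1,0)
Step 6: enter (1,0), '.' pass, move left to (1,-1)
Step 7: at (1,-1) — EXIT via left edge, pos 1

Answer: left 1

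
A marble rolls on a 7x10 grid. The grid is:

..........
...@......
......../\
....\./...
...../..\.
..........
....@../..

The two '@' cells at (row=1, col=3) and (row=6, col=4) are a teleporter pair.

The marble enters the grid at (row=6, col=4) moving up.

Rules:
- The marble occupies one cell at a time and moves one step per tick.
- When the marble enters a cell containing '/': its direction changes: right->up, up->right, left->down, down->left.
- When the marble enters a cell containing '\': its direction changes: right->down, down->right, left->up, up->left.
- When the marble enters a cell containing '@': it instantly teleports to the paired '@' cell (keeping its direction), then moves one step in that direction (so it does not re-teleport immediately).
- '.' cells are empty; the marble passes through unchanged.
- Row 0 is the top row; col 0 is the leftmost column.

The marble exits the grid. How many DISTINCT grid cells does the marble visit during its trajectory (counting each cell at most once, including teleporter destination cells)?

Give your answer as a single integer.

Answer: 3

Derivation:
Step 1: enter (6,4), '@' teleport (6,4)->(1,3), also enter (1,3), move up to (0,3)
Step 2: enter (0,3), '.' pass, move up to (-1,3)
Step 3: at (-1,3) — EXIT via top edge, pos 3
Distinct cells visited: 3 (path length 3)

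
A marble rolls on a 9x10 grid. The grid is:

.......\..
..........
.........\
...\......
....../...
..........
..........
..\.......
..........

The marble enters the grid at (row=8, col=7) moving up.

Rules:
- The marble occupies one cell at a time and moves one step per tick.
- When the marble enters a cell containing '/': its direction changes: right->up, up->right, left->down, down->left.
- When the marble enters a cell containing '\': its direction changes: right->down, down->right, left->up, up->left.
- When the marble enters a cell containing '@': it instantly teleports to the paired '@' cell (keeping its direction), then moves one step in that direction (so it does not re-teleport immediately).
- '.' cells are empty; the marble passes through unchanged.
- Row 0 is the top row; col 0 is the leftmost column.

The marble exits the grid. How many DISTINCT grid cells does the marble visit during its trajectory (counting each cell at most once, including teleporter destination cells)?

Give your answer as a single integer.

Step 1: enter (8,7), '.' pass, move up to (7,7)
Step 2: enter (7,7), '.' pass, move up to (6,7)
Step 3: enter (6,7), '.' pass, move up to (5,7)
Step 4: enter (5,7), '.' pass, move up to (4,7)
Step 5: enter (4,7), '.' pass, move up to (3,7)
Step 6: enter (3,7), '.' pass, move up to (2,7)
Step 7: enter (2,7), '.' pass, move up to (1,7)
Step 8: enter (1,7), '.' pass, move up to (0,7)
Step 9: enter (0,7), '\' deflects up->left, move left to (0,6)
Step 10: enter (0,6), '.' pass, move left to (0,5)
Step 11: enter (0,5), '.' pass, move left to (0,4)
Step 12: enter (0,4), '.' pass, move left to (0,3)
Step 13: enter (0,3), '.' pass, move left to (0,2)
Step 14: enter (0,2), '.' pass, move left to (0,1)
Step 15: enter (0,1), '.' pass, move left to (0,0)
Step 16: enter (0,0), '.' pass, move left to (0,-1)
Step 17: at (0,-1) — EXIT via left edge, pos 0
Distinct cells visited: 16 (path length 16)

Answer: 16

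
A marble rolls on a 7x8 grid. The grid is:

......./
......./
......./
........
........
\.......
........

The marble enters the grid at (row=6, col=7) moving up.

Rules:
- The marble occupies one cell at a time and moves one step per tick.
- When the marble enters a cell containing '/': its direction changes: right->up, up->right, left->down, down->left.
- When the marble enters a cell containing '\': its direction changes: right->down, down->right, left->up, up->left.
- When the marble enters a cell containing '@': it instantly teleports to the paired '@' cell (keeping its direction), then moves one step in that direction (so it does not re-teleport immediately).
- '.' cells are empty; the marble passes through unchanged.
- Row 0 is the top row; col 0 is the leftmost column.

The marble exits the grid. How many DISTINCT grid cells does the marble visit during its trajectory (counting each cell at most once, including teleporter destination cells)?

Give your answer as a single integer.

Answer: 5

Derivation:
Step 1: enter (6,7), '.' pass, move up to (5,7)
Step 2: enter (5,7), '.' pass, move up to (4,7)
Step 3: enter (4,7), '.' pass, move up to (3,7)
Step 4: enter (3,7), '.' pass, move up to (2,7)
Step 5: enter (2,7), '/' deflects up->right, move right to (2,8)
Step 6: at (2,8) — EXIT via right edge, pos 2
Distinct cells visited: 5 (path length 5)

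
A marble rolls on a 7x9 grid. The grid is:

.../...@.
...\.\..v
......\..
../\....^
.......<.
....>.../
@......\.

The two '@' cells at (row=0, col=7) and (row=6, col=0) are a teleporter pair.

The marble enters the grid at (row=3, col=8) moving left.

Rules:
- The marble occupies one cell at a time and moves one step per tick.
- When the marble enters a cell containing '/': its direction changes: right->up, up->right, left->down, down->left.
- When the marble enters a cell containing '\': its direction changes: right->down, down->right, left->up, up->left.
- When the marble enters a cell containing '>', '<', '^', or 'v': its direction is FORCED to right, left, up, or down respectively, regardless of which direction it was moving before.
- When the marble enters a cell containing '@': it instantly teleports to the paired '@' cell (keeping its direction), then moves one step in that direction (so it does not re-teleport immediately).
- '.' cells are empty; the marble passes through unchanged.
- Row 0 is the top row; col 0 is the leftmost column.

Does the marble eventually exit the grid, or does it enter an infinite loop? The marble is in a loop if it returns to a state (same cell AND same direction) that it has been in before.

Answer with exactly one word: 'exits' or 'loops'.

Answer: loops

Derivation:
Step 1: enter (3,8), '^' forces left->up, move up to (2,8)
Step 2: enter (2,8), '.' pass, move up to (1,8)
Step 3: enter (1,8), 'v' forces up->down, move down to (2,8)
Step 4: enter (2,8), '.' pass, move down to (3,8)
Step 5: enter (3,8), '^' forces down->up, move up to (2,8)
Step 6: at (2,8) dir=up — LOOP DETECTED (seen before)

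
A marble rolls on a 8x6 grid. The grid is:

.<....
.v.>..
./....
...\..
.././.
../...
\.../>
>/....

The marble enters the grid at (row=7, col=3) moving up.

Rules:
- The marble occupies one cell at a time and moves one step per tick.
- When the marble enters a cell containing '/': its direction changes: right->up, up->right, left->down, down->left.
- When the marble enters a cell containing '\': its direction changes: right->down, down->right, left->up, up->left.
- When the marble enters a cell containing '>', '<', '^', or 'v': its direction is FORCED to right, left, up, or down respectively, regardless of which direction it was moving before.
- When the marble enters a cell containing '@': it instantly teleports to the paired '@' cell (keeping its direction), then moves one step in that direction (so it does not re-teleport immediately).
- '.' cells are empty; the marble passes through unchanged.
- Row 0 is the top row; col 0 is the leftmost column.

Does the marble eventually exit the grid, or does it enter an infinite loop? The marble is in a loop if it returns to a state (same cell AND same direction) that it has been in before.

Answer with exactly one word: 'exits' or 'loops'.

Step 1: enter (7,3), '.' pass, move up to (6,3)
Step 2: enter (6,3), '.' pass, move up to (5,3)
Step 3: enter (5,3), '.' pass, move up to (4,3)
Step 4: enter (4,3), '.' pass, move up to (3,3)
Step 5: enter (3,3), '\' deflects up->left, move left to (3,2)
Step 6: enter (3,2), '.' pass, move left to (3,1)
Step 7: enter (3,1), '.' pass, move left to (3,0)
Step 8: enter (3,0), '.' pass, move left to (3,-1)
Step 9: at (3,-1) — EXIT via left edge, pos 3

Answer: exits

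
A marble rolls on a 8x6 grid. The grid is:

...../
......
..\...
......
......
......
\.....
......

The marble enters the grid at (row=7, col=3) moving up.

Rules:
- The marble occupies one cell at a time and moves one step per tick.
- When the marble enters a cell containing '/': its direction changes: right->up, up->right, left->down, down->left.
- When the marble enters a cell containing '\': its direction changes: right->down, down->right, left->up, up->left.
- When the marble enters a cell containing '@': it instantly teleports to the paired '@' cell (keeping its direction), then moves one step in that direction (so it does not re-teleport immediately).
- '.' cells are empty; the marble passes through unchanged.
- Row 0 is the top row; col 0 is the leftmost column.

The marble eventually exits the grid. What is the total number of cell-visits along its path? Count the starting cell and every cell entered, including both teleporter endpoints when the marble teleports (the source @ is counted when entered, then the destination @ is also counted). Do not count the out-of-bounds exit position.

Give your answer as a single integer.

Answer: 8

Derivation:
Step 1: enter (7,3), '.' pass, move up to (6,3)
Step 2: enter (6,3), '.' pass, move up to (5,3)
Step 3: enter (5,3), '.' pass, move up to (4,3)
Step 4: enter (4,3), '.' pass, move up to (3,3)
Step 5: enter (3,3), '.' pass, move up to (2,3)
Step 6: enter (2,3), '.' pass, move up to (1,3)
Step 7: enter (1,3), '.' pass, move up to (0,3)
Step 8: enter (0,3), '.' pass, move up to (-1,3)
Step 9: at (-1,3) — EXIT via top edge, pos 3
Path length (cell visits): 8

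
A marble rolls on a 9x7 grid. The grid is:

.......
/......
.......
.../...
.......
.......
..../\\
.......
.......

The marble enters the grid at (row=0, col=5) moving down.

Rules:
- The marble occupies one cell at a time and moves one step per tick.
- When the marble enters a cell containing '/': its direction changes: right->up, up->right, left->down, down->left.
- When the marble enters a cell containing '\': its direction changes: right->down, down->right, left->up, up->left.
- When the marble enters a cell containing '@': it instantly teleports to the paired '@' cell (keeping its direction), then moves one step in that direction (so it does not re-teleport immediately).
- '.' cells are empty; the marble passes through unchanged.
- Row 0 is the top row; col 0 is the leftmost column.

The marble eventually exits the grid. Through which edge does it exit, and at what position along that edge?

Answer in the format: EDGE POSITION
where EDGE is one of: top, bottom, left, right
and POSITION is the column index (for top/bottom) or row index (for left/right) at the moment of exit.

Answer: bottom 6

Derivation:
Step 1: enter (0,5), '.' pass, move down to (1,5)
Step 2: enter (1,5), '.' pass, move down to (2,5)
Step 3: enter (2,5), '.' pass, move down to (3,5)
Step 4: enter (3,5), '.' pass, move down to (4,5)
Step 5: enter (4,5), '.' pass, move down to (5,5)
Step 6: enter (5,5), '.' pass, move down to (6,5)
Step 7: enter (6,5), '\' deflects down->right, move right to (6,6)
Step 8: enter (6,6), '\' deflects right->down, move down to (7,6)
Step 9: enter (7,6), '.' pass, move down to (8,6)
Step 10: enter (8,6), '.' pass, move down to (9,6)
Step 11: at (9,6) — EXIT via bottom edge, pos 6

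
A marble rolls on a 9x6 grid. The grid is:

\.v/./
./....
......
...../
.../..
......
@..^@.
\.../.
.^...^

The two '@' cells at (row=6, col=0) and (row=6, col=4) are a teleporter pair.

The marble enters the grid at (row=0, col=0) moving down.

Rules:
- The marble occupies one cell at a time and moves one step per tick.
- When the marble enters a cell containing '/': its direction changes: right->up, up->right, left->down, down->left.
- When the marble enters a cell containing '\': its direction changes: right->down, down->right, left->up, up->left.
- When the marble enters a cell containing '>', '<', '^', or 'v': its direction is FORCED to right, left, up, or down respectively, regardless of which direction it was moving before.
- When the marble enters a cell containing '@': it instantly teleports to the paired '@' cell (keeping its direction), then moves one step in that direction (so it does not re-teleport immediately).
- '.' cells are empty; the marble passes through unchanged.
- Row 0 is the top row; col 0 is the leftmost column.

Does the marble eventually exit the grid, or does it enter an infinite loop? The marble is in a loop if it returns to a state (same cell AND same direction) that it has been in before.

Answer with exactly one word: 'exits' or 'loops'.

Answer: exits

Derivation:
Step 1: enter (0,0), '\' deflects down->right, move right to (0,1)
Step 2: enter (0,1), '.' pass, move right to (0,2)
Step 3: enter (0,2), 'v' forces right->down, move down to (1,2)
Step 4: enter (1,2), '.' pass, move down to (2,2)
Step 5: enter (2,2), '.' pass, move down to (3,2)
Step 6: enter (3,2), '.' pass, move down to (4,2)
Step 7: enter (4,2), '.' pass, move down to (5,2)
Step 8: enter (5,2), '.' pass, move down to (6,2)
Step 9: enter (6,2), '.' pass, move down to (7,2)
Step 10: enter (7,2), '.' pass, move down to (8,2)
Step 11: enter (8,2), '.' pass, move down to (9,2)
Step 12: at (9,2) — EXIT via bottom edge, pos 2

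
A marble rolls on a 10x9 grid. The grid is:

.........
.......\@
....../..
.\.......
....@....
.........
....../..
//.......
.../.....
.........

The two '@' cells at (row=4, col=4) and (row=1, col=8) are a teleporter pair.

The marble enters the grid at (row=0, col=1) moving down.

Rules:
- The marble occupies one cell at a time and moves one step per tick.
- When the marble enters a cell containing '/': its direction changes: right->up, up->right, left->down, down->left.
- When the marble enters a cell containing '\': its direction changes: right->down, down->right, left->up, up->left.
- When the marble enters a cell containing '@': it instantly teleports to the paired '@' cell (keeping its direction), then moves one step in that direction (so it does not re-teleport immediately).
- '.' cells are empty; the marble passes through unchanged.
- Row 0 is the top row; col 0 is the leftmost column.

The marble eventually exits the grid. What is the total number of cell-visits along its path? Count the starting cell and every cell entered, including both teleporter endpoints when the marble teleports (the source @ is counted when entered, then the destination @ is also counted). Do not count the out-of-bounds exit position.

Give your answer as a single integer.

Answer: 11

Derivation:
Step 1: enter (0,1), '.' pass, move down to (1,1)
Step 2: enter (1,1), '.' pass, move down to (2,1)
Step 3: enter (2,1), '.' pass, move down to (3,1)
Step 4: enter (3,1), '\' deflects down->right, move right to (3,2)
Step 5: enter (3,2), '.' pass, move right to (3,3)
Step 6: enter (3,3), '.' pass, move right to (3,4)
Step 7: enter (3,4), '.' pass, move right to (3,5)
Step 8: enter (3,5), '.' pass, move right to (3,6)
Step 9: enter (3,6), '.' pass, move right to (3,7)
Step 10: enter (3,7), '.' pass, move right to (3,8)
Step 11: enter (3,8), '.' pass, move right to (3,9)
Step 12: at (3,9) — EXIT via right edge, pos 3
Path length (cell visits): 11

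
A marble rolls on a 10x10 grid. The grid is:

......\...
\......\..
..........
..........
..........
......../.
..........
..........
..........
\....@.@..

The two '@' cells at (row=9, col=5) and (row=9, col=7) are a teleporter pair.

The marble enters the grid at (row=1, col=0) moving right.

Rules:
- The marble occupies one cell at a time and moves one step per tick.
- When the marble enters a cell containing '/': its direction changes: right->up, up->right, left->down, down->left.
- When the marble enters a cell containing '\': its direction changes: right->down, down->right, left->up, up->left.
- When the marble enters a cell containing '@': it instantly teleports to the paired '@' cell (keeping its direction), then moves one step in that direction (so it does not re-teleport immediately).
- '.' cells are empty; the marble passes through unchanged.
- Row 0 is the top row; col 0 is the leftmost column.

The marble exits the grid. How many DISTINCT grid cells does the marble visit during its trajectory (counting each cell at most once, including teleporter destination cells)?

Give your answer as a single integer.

Step 1: enter (1,0), '\' deflects right->down, move down to (2,0)
Step 2: enter (2,0), '.' pass, move down to (3,0)
Step 3: enter (3,0), '.' pass, move down to (4,0)
Step 4: enter (4,0), '.' pass, move down to (5,0)
Step 5: enter (5,0), '.' pass, move down to (6,0)
Step 6: enter (6,0), '.' pass, move down to (7,0)
Step 7: enter (7,0), '.' pass, move down to (8,0)
Step 8: enter (8,0), '.' pass, move down to (9,0)
Step 9: enter (9,0), '\' deflects down->right, move right to (9,1)
Step 10: enter (9,1), '.' pass, move right to (9,2)
Step 11: enter (9,2), '.' pass, move right to (9,3)
Step 12: enter (9,3), '.' pass, move right to (9,4)
Step 13: enter (9,4), '.' pass, move right to (9,5)
Step 14: enter (9,5), '@' teleport (9,5)->(9,7), also enter (9,7), move right to (9,8)
Step 15: enter (9,8), '.' pass, move right to (9,9)
Step 16: enter (9,9), '.' pass, move right to (9,10)
Step 17: at (9,10) — EXIT via right edge, pos 9
Distinct cells visited: 17 (path length 17)

Answer: 17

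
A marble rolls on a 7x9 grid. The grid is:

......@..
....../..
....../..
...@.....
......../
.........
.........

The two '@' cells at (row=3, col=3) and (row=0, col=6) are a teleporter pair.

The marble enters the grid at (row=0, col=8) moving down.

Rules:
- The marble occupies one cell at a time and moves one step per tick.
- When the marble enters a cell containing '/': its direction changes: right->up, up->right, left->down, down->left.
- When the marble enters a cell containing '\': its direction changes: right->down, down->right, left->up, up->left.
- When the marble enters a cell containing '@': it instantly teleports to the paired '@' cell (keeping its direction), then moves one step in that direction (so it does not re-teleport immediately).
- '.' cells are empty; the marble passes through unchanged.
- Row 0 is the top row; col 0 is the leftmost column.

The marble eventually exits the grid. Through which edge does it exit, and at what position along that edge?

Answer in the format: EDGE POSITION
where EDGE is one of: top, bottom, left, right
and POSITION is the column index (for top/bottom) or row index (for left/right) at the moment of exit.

Answer: left 4

Derivation:
Step 1: enter (0,8), '.' pass, move down to (1,8)
Step 2: enter (1,8), '.' pass, move down to (2,8)
Step 3: enter (2,8), '.' pass, move down to (3,8)
Step 4: enter (3,8), '.' pass, move down to (4,8)
Step 5: enter (4,8), '/' deflects down->left, move left to (4,7)
Step 6: enter (4,7), '.' pass, move left to (4,6)
Step 7: enter (4,6), '.' pass, move left to (4,5)
Step 8: enter (4,5), '.' pass, move left to (4,4)
Step 9: enter (4,4), '.' pass, move left to (4,3)
Step 10: enter (4,3), '.' pass, move left to (4,2)
Step 11: enter (4,2), '.' pass, move left to (4,1)
Step 12: enter (4,1), '.' pass, move left to (4,0)
Step 13: enter (4,0), '.' pass, move left to (4,-1)
Step 14: at (4,-1) — EXIT via left edge, pos 4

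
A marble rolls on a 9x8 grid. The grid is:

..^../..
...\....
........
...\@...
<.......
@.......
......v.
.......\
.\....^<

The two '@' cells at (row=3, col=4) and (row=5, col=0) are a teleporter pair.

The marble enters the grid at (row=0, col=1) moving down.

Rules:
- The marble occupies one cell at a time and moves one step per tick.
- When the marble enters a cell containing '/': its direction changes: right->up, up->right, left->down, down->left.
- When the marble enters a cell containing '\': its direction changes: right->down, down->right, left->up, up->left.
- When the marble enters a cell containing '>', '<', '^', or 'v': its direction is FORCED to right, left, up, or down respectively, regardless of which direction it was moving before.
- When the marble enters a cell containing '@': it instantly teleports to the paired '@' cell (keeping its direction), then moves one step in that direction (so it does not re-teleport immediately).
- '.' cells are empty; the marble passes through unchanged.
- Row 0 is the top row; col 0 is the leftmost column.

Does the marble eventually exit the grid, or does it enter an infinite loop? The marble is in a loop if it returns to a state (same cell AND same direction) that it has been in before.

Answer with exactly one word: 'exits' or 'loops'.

Step 1: enter (0,1), '.' pass, move down to (1,1)
Step 2: enter (1,1), '.' pass, move down to (2,1)
Step 3: enter (2,1), '.' pass, move down to (3,1)
Step 4: enter (3,1), '.' pass, move down to (4,1)
Step 5: enter (4,1), '.' pass, move down to (5,1)
Step 6: enter (5,1), '.' pass, move down to (6,1)
Step 7: enter (6,1), '.' pass, move down to (7,1)
Step 8: enter (7,1), '.' pass, move down to (8,1)
Step 9: enter (8,1), '\' deflects down->right, move right to (8,2)
Step 10: enter (8,2), '.' pass, move right to (8,3)
Step 11: enter (8,3), '.' pass, move right to (8,4)
Step 12: enter (8,4), '.' pass, move right to (8,5)
Step 13: enter (8,5), '.' pass, move right to (8,6)
Step 14: enter (8,6), '^' forces right->up, move up to (7,6)
Step 15: enter (7,6), '.' pass, move up to (6,6)
Step 16: enter (6,6), 'v' forces up->down, move down to (7,6)
Step 17: enter (7,6), '.' pass, move down to (8,6)
Step 18: enter (8,6), '^' forces down->up, move up to (7,6)
Step 19: at (7,6) dir=up — LOOP DETECTED (seen before)

Answer: loops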